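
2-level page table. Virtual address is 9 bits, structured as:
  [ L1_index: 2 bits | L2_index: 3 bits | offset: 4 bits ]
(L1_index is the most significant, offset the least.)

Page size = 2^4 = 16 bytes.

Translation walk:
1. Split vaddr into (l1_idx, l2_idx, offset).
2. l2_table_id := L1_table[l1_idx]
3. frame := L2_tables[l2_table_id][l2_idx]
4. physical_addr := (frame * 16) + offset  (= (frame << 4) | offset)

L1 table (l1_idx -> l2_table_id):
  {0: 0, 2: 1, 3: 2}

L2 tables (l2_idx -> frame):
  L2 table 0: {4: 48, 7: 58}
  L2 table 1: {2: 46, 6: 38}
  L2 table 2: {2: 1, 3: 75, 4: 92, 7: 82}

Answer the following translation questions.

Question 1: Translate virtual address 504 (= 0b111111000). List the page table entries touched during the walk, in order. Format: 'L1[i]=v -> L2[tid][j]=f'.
vaddr = 504 = 0b111111000
Split: l1_idx=3, l2_idx=7, offset=8

Answer: L1[3]=2 -> L2[2][7]=82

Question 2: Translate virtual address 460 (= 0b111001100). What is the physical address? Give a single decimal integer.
vaddr = 460 = 0b111001100
Split: l1_idx=3, l2_idx=4, offset=12
L1[3] = 2
L2[2][4] = 92
paddr = 92 * 16 + 12 = 1484

Answer: 1484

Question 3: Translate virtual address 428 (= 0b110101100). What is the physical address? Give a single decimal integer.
vaddr = 428 = 0b110101100
Split: l1_idx=3, l2_idx=2, offset=12
L1[3] = 2
L2[2][2] = 1
paddr = 1 * 16 + 12 = 28

Answer: 28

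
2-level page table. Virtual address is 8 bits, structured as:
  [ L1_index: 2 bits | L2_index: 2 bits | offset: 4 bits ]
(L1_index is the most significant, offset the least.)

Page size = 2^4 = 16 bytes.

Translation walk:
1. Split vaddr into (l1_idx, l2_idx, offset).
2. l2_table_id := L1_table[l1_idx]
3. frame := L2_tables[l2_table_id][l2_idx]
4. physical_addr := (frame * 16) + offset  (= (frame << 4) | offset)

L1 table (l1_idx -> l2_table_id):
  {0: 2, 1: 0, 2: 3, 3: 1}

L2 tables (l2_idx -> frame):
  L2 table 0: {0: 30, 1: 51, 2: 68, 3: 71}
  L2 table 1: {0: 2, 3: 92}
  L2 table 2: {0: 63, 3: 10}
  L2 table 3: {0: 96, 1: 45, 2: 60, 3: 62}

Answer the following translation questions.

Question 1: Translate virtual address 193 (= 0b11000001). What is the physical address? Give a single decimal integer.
Answer: 33

Derivation:
vaddr = 193 = 0b11000001
Split: l1_idx=3, l2_idx=0, offset=1
L1[3] = 1
L2[1][0] = 2
paddr = 2 * 16 + 1 = 33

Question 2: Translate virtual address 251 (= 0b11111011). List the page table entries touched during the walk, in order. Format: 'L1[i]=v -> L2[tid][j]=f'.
Answer: L1[3]=1 -> L2[1][3]=92

Derivation:
vaddr = 251 = 0b11111011
Split: l1_idx=3, l2_idx=3, offset=11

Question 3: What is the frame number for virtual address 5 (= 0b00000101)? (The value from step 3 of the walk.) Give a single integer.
vaddr = 5: l1_idx=0, l2_idx=0
L1[0] = 2; L2[2][0] = 63

Answer: 63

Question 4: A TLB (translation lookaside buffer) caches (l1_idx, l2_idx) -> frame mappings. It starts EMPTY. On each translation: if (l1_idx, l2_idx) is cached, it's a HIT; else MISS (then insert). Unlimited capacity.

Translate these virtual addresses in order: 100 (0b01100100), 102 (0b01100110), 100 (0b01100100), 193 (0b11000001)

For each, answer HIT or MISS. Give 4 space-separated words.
Answer: MISS HIT HIT MISS

Derivation:
vaddr=100: (1,2) not in TLB -> MISS, insert
vaddr=102: (1,2) in TLB -> HIT
vaddr=100: (1,2) in TLB -> HIT
vaddr=193: (3,0) not in TLB -> MISS, insert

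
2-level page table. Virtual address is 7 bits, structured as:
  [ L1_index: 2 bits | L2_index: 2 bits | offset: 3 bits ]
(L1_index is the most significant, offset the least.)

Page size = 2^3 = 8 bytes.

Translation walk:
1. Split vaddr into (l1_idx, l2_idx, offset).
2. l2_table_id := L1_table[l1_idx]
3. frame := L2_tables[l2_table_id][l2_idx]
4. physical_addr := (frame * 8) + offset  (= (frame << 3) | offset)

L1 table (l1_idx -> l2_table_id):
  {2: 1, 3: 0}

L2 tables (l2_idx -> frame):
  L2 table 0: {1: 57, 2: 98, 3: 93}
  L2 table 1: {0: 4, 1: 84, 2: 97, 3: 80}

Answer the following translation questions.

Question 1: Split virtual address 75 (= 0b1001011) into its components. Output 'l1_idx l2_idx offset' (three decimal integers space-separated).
vaddr = 75 = 0b1001011
  top 2 bits -> l1_idx = 2
  next 2 bits -> l2_idx = 1
  bottom 3 bits -> offset = 3

Answer: 2 1 3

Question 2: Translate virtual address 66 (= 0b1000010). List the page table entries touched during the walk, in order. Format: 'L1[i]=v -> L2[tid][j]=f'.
vaddr = 66 = 0b1000010
Split: l1_idx=2, l2_idx=0, offset=2

Answer: L1[2]=1 -> L2[1][0]=4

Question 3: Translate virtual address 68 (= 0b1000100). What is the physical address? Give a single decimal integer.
vaddr = 68 = 0b1000100
Split: l1_idx=2, l2_idx=0, offset=4
L1[2] = 1
L2[1][0] = 4
paddr = 4 * 8 + 4 = 36

Answer: 36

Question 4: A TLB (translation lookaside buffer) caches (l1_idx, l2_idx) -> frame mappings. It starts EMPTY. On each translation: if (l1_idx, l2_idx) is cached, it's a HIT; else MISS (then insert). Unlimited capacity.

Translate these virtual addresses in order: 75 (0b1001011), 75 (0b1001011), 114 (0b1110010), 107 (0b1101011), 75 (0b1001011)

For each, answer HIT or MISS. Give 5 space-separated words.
vaddr=75: (2,1) not in TLB -> MISS, insert
vaddr=75: (2,1) in TLB -> HIT
vaddr=114: (3,2) not in TLB -> MISS, insert
vaddr=107: (3,1) not in TLB -> MISS, insert
vaddr=75: (2,1) in TLB -> HIT

Answer: MISS HIT MISS MISS HIT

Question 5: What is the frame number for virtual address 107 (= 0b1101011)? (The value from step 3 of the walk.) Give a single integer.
Answer: 57

Derivation:
vaddr = 107: l1_idx=3, l2_idx=1
L1[3] = 0; L2[0][1] = 57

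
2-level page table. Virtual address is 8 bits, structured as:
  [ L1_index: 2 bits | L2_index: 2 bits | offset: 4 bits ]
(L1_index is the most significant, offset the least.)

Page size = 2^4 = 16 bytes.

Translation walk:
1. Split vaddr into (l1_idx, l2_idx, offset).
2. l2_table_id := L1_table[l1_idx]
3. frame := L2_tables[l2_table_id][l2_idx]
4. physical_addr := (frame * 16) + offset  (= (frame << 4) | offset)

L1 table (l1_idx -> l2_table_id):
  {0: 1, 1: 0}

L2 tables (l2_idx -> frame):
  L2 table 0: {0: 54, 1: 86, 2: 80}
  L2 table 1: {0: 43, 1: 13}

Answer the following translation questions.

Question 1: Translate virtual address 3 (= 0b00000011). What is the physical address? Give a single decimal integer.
vaddr = 3 = 0b00000011
Split: l1_idx=0, l2_idx=0, offset=3
L1[0] = 1
L2[1][0] = 43
paddr = 43 * 16 + 3 = 691

Answer: 691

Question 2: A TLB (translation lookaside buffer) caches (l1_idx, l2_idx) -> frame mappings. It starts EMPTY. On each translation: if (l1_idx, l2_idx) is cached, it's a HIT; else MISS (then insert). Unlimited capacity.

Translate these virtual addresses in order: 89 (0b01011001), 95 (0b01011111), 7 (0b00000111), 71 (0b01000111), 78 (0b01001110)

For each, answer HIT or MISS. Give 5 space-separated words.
Answer: MISS HIT MISS MISS HIT

Derivation:
vaddr=89: (1,1) not in TLB -> MISS, insert
vaddr=95: (1,1) in TLB -> HIT
vaddr=7: (0,0) not in TLB -> MISS, insert
vaddr=71: (1,0) not in TLB -> MISS, insert
vaddr=78: (1,0) in TLB -> HIT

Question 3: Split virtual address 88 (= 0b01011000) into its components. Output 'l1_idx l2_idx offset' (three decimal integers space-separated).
vaddr = 88 = 0b01011000
  top 2 bits -> l1_idx = 1
  next 2 bits -> l2_idx = 1
  bottom 4 bits -> offset = 8

Answer: 1 1 8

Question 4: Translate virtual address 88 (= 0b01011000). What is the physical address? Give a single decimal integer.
Answer: 1384

Derivation:
vaddr = 88 = 0b01011000
Split: l1_idx=1, l2_idx=1, offset=8
L1[1] = 0
L2[0][1] = 86
paddr = 86 * 16 + 8 = 1384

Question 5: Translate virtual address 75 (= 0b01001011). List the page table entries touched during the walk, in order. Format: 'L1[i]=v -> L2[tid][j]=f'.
vaddr = 75 = 0b01001011
Split: l1_idx=1, l2_idx=0, offset=11

Answer: L1[1]=0 -> L2[0][0]=54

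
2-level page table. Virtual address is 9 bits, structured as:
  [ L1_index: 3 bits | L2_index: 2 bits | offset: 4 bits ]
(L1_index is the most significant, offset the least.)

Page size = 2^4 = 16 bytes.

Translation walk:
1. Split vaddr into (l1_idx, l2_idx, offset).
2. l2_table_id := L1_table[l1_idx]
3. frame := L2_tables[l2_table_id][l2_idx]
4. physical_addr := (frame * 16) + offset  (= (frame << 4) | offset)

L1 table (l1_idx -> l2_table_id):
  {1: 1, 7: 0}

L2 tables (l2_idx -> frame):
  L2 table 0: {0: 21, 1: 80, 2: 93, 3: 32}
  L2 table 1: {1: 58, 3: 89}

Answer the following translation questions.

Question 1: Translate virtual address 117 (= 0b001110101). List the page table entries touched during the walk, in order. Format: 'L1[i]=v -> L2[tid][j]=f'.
vaddr = 117 = 0b001110101
Split: l1_idx=1, l2_idx=3, offset=5

Answer: L1[1]=1 -> L2[1][3]=89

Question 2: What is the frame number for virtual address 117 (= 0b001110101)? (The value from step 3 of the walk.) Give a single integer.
Answer: 89

Derivation:
vaddr = 117: l1_idx=1, l2_idx=3
L1[1] = 1; L2[1][3] = 89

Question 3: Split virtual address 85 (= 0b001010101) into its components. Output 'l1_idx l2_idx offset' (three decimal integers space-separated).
Answer: 1 1 5

Derivation:
vaddr = 85 = 0b001010101
  top 3 bits -> l1_idx = 1
  next 2 bits -> l2_idx = 1
  bottom 4 bits -> offset = 5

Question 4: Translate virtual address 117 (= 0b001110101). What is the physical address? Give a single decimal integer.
vaddr = 117 = 0b001110101
Split: l1_idx=1, l2_idx=3, offset=5
L1[1] = 1
L2[1][3] = 89
paddr = 89 * 16 + 5 = 1429

Answer: 1429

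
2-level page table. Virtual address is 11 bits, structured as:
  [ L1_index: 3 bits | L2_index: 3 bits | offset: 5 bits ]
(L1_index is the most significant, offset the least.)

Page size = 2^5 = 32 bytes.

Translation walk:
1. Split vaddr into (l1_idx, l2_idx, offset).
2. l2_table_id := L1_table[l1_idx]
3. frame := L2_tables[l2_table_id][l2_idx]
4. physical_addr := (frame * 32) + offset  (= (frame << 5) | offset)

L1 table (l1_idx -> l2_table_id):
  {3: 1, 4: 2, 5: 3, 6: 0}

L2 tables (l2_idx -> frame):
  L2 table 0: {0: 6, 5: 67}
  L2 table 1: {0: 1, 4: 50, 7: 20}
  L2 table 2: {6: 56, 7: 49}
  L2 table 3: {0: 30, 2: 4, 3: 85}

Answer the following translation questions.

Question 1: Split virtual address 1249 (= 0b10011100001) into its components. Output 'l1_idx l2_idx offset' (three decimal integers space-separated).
Answer: 4 7 1

Derivation:
vaddr = 1249 = 0b10011100001
  top 3 bits -> l1_idx = 4
  next 3 bits -> l2_idx = 7
  bottom 5 bits -> offset = 1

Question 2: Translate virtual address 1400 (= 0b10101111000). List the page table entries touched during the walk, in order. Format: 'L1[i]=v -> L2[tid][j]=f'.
Answer: L1[5]=3 -> L2[3][3]=85

Derivation:
vaddr = 1400 = 0b10101111000
Split: l1_idx=5, l2_idx=3, offset=24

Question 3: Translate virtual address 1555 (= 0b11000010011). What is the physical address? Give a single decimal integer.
Answer: 211

Derivation:
vaddr = 1555 = 0b11000010011
Split: l1_idx=6, l2_idx=0, offset=19
L1[6] = 0
L2[0][0] = 6
paddr = 6 * 32 + 19 = 211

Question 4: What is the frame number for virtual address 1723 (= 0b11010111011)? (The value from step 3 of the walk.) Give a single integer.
Answer: 67

Derivation:
vaddr = 1723: l1_idx=6, l2_idx=5
L1[6] = 0; L2[0][5] = 67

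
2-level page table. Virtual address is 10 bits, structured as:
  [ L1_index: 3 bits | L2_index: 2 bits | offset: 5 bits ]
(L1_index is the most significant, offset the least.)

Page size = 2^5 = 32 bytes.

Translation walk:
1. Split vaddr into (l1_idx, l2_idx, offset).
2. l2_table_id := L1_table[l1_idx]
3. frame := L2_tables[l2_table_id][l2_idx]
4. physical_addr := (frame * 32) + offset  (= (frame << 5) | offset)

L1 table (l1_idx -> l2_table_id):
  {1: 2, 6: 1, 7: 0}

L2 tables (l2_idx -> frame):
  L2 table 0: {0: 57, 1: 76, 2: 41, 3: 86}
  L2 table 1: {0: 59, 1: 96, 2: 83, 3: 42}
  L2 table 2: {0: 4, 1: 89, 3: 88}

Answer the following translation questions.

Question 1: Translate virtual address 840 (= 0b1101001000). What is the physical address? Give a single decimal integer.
vaddr = 840 = 0b1101001000
Split: l1_idx=6, l2_idx=2, offset=8
L1[6] = 1
L2[1][2] = 83
paddr = 83 * 32 + 8 = 2664

Answer: 2664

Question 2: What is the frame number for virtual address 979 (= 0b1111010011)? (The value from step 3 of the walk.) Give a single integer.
Answer: 41

Derivation:
vaddr = 979: l1_idx=7, l2_idx=2
L1[7] = 0; L2[0][2] = 41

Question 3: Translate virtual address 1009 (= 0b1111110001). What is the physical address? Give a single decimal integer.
vaddr = 1009 = 0b1111110001
Split: l1_idx=7, l2_idx=3, offset=17
L1[7] = 0
L2[0][3] = 86
paddr = 86 * 32 + 17 = 2769

Answer: 2769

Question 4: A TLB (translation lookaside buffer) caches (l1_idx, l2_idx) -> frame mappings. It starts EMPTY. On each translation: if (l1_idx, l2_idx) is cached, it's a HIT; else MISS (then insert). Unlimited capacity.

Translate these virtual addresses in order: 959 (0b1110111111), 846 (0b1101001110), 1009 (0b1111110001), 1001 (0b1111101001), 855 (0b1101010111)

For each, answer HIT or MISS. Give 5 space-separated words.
Answer: MISS MISS MISS HIT HIT

Derivation:
vaddr=959: (7,1) not in TLB -> MISS, insert
vaddr=846: (6,2) not in TLB -> MISS, insert
vaddr=1009: (7,3) not in TLB -> MISS, insert
vaddr=1001: (7,3) in TLB -> HIT
vaddr=855: (6,2) in TLB -> HIT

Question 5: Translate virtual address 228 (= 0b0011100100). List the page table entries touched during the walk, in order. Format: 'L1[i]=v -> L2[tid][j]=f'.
vaddr = 228 = 0b0011100100
Split: l1_idx=1, l2_idx=3, offset=4

Answer: L1[1]=2 -> L2[2][3]=88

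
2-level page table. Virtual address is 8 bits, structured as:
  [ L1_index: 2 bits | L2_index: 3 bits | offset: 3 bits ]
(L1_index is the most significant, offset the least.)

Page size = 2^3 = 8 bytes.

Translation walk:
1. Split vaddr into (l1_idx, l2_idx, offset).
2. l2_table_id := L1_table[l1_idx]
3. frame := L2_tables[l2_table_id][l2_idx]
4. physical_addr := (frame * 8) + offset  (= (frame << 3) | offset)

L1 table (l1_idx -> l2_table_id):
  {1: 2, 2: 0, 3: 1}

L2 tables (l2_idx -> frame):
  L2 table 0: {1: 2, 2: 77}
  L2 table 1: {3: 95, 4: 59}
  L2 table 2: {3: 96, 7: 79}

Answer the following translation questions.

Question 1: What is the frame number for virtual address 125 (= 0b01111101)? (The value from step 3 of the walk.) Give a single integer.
Answer: 79

Derivation:
vaddr = 125: l1_idx=1, l2_idx=7
L1[1] = 2; L2[2][7] = 79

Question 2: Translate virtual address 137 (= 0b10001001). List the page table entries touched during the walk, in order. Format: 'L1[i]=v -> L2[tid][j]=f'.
Answer: L1[2]=0 -> L2[0][1]=2

Derivation:
vaddr = 137 = 0b10001001
Split: l1_idx=2, l2_idx=1, offset=1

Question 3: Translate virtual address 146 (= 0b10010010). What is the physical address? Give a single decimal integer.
vaddr = 146 = 0b10010010
Split: l1_idx=2, l2_idx=2, offset=2
L1[2] = 0
L2[0][2] = 77
paddr = 77 * 8 + 2 = 618

Answer: 618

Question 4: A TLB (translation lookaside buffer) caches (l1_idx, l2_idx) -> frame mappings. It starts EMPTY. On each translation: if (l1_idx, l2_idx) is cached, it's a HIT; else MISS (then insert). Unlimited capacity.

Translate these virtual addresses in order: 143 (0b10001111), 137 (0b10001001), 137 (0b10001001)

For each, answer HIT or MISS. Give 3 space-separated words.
vaddr=143: (2,1) not in TLB -> MISS, insert
vaddr=137: (2,1) in TLB -> HIT
vaddr=137: (2,1) in TLB -> HIT

Answer: MISS HIT HIT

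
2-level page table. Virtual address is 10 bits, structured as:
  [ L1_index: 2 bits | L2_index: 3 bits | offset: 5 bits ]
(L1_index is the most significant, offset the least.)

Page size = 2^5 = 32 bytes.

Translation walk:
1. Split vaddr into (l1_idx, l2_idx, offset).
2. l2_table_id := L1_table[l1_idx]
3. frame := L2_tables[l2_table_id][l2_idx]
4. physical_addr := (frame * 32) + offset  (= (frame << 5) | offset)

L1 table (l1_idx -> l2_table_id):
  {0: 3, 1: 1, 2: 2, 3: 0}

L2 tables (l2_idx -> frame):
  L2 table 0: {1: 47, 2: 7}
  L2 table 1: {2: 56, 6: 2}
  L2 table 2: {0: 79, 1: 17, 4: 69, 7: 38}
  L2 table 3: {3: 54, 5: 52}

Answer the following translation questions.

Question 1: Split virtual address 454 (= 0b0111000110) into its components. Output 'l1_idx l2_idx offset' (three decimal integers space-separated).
Answer: 1 6 6

Derivation:
vaddr = 454 = 0b0111000110
  top 2 bits -> l1_idx = 1
  next 3 bits -> l2_idx = 6
  bottom 5 bits -> offset = 6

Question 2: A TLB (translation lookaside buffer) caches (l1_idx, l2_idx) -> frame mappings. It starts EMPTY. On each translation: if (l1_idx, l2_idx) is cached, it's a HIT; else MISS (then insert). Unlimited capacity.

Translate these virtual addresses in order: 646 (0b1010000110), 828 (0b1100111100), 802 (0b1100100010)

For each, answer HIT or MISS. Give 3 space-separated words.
Answer: MISS MISS HIT

Derivation:
vaddr=646: (2,4) not in TLB -> MISS, insert
vaddr=828: (3,1) not in TLB -> MISS, insert
vaddr=802: (3,1) in TLB -> HIT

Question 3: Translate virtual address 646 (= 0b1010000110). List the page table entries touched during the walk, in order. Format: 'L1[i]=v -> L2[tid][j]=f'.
Answer: L1[2]=2 -> L2[2][4]=69

Derivation:
vaddr = 646 = 0b1010000110
Split: l1_idx=2, l2_idx=4, offset=6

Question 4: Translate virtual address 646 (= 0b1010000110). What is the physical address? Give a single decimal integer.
vaddr = 646 = 0b1010000110
Split: l1_idx=2, l2_idx=4, offset=6
L1[2] = 2
L2[2][4] = 69
paddr = 69 * 32 + 6 = 2214

Answer: 2214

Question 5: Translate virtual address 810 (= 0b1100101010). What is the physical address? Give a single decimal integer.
vaddr = 810 = 0b1100101010
Split: l1_idx=3, l2_idx=1, offset=10
L1[3] = 0
L2[0][1] = 47
paddr = 47 * 32 + 10 = 1514

Answer: 1514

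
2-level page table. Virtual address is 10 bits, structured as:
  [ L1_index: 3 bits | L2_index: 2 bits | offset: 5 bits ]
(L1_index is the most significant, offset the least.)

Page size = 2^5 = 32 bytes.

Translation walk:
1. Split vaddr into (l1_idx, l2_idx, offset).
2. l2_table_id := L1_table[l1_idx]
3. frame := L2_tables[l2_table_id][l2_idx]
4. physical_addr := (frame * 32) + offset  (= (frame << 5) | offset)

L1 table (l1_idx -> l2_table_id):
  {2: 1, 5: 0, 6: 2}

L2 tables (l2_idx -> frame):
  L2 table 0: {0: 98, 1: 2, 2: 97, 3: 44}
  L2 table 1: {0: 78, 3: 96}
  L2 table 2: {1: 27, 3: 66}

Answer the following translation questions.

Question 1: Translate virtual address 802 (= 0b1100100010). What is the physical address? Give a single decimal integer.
vaddr = 802 = 0b1100100010
Split: l1_idx=6, l2_idx=1, offset=2
L1[6] = 2
L2[2][1] = 27
paddr = 27 * 32 + 2 = 866

Answer: 866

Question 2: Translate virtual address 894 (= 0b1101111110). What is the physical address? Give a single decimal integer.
Answer: 2142

Derivation:
vaddr = 894 = 0b1101111110
Split: l1_idx=6, l2_idx=3, offset=30
L1[6] = 2
L2[2][3] = 66
paddr = 66 * 32 + 30 = 2142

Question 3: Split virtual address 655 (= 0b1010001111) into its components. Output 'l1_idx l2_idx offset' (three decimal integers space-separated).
vaddr = 655 = 0b1010001111
  top 3 bits -> l1_idx = 5
  next 2 bits -> l2_idx = 0
  bottom 5 bits -> offset = 15

Answer: 5 0 15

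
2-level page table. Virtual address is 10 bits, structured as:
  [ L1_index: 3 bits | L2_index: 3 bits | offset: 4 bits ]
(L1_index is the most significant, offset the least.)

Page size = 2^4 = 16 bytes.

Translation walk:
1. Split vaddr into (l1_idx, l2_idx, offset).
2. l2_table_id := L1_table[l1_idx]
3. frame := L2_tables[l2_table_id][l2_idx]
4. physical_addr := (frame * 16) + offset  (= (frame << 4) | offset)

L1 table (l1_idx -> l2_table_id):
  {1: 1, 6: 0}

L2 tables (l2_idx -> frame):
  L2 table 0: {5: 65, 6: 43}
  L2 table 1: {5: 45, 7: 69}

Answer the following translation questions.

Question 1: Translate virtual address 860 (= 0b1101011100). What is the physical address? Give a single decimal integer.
Answer: 1052

Derivation:
vaddr = 860 = 0b1101011100
Split: l1_idx=6, l2_idx=5, offset=12
L1[6] = 0
L2[0][5] = 65
paddr = 65 * 16 + 12 = 1052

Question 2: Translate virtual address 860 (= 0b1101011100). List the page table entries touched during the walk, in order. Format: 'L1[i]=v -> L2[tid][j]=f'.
Answer: L1[6]=0 -> L2[0][5]=65

Derivation:
vaddr = 860 = 0b1101011100
Split: l1_idx=6, l2_idx=5, offset=12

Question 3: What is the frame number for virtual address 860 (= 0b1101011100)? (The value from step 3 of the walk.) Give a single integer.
vaddr = 860: l1_idx=6, l2_idx=5
L1[6] = 0; L2[0][5] = 65

Answer: 65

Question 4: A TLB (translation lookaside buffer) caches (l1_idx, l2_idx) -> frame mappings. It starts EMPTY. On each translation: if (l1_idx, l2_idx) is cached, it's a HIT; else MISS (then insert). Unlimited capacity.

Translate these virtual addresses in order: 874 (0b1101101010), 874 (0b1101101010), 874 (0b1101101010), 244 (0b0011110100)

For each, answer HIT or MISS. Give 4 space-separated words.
Answer: MISS HIT HIT MISS

Derivation:
vaddr=874: (6,6) not in TLB -> MISS, insert
vaddr=874: (6,6) in TLB -> HIT
vaddr=874: (6,6) in TLB -> HIT
vaddr=244: (1,7) not in TLB -> MISS, insert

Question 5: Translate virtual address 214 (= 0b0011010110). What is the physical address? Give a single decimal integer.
vaddr = 214 = 0b0011010110
Split: l1_idx=1, l2_idx=5, offset=6
L1[1] = 1
L2[1][5] = 45
paddr = 45 * 16 + 6 = 726

Answer: 726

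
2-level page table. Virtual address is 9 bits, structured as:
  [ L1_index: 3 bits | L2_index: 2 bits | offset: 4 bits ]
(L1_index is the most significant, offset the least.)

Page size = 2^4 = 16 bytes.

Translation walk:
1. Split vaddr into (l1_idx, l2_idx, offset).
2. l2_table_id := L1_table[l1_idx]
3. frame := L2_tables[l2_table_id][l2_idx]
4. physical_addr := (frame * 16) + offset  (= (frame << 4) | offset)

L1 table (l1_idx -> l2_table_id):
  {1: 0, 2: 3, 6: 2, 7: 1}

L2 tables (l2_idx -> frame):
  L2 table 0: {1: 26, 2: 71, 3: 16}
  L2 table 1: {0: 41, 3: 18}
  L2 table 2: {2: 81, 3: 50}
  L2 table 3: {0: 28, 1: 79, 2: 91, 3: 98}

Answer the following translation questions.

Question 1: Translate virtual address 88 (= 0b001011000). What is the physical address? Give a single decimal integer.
vaddr = 88 = 0b001011000
Split: l1_idx=1, l2_idx=1, offset=8
L1[1] = 0
L2[0][1] = 26
paddr = 26 * 16 + 8 = 424

Answer: 424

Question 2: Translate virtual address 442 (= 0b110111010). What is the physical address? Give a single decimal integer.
vaddr = 442 = 0b110111010
Split: l1_idx=6, l2_idx=3, offset=10
L1[6] = 2
L2[2][3] = 50
paddr = 50 * 16 + 10 = 810

Answer: 810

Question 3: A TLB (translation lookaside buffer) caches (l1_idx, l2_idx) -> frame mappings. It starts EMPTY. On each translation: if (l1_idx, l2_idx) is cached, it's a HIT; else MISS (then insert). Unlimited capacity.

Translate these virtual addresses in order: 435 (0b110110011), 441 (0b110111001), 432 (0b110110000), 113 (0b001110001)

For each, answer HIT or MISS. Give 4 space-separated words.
vaddr=435: (6,3) not in TLB -> MISS, insert
vaddr=441: (6,3) in TLB -> HIT
vaddr=432: (6,3) in TLB -> HIT
vaddr=113: (1,3) not in TLB -> MISS, insert

Answer: MISS HIT HIT MISS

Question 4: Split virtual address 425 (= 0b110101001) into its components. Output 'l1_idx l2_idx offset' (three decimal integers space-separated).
Answer: 6 2 9

Derivation:
vaddr = 425 = 0b110101001
  top 3 bits -> l1_idx = 6
  next 2 bits -> l2_idx = 2
  bottom 4 bits -> offset = 9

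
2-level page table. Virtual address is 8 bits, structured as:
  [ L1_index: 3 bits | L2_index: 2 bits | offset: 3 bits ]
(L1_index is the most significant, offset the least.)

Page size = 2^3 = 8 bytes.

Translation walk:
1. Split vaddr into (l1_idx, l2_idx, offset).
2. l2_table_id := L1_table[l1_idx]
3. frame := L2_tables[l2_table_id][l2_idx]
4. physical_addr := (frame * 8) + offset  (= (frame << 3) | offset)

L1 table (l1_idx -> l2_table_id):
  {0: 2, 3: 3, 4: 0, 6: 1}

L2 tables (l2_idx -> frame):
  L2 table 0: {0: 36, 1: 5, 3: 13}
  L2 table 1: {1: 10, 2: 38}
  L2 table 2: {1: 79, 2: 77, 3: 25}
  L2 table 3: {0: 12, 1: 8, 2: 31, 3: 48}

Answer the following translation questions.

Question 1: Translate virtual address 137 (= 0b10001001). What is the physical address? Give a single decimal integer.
vaddr = 137 = 0b10001001
Split: l1_idx=4, l2_idx=1, offset=1
L1[4] = 0
L2[0][1] = 5
paddr = 5 * 8 + 1 = 41

Answer: 41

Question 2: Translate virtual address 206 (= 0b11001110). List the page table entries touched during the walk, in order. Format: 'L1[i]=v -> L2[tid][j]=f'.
Answer: L1[6]=1 -> L2[1][1]=10

Derivation:
vaddr = 206 = 0b11001110
Split: l1_idx=6, l2_idx=1, offset=6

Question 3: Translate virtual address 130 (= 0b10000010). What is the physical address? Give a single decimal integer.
vaddr = 130 = 0b10000010
Split: l1_idx=4, l2_idx=0, offset=2
L1[4] = 0
L2[0][0] = 36
paddr = 36 * 8 + 2 = 290

Answer: 290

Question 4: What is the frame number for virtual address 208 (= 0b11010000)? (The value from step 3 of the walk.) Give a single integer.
vaddr = 208: l1_idx=6, l2_idx=2
L1[6] = 1; L2[1][2] = 38

Answer: 38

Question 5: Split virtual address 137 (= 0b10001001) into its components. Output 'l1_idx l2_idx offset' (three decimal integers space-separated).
Answer: 4 1 1

Derivation:
vaddr = 137 = 0b10001001
  top 3 bits -> l1_idx = 4
  next 2 bits -> l2_idx = 1
  bottom 3 bits -> offset = 1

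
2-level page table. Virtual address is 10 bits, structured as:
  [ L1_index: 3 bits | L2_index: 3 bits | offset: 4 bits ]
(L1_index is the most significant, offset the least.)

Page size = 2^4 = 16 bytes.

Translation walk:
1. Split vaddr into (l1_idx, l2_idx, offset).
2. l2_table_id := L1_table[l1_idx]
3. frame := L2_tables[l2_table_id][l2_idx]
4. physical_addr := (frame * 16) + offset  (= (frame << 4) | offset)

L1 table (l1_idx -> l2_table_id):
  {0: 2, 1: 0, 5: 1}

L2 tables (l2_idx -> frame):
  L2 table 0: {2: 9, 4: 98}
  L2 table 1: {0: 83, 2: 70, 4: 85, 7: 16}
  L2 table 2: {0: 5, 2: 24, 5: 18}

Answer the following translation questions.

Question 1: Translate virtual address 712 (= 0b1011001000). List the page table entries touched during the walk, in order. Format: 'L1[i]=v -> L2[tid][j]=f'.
Answer: L1[5]=1 -> L2[1][4]=85

Derivation:
vaddr = 712 = 0b1011001000
Split: l1_idx=5, l2_idx=4, offset=8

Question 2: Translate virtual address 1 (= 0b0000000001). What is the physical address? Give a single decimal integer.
Answer: 81

Derivation:
vaddr = 1 = 0b0000000001
Split: l1_idx=0, l2_idx=0, offset=1
L1[0] = 2
L2[2][0] = 5
paddr = 5 * 16 + 1 = 81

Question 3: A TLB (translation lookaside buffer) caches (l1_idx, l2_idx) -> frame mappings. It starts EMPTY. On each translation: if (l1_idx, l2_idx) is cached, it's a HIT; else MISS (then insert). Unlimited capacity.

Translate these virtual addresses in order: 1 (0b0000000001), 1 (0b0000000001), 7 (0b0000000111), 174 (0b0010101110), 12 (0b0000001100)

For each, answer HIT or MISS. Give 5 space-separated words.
Answer: MISS HIT HIT MISS HIT

Derivation:
vaddr=1: (0,0) not in TLB -> MISS, insert
vaddr=1: (0,0) in TLB -> HIT
vaddr=7: (0,0) in TLB -> HIT
vaddr=174: (1,2) not in TLB -> MISS, insert
vaddr=12: (0,0) in TLB -> HIT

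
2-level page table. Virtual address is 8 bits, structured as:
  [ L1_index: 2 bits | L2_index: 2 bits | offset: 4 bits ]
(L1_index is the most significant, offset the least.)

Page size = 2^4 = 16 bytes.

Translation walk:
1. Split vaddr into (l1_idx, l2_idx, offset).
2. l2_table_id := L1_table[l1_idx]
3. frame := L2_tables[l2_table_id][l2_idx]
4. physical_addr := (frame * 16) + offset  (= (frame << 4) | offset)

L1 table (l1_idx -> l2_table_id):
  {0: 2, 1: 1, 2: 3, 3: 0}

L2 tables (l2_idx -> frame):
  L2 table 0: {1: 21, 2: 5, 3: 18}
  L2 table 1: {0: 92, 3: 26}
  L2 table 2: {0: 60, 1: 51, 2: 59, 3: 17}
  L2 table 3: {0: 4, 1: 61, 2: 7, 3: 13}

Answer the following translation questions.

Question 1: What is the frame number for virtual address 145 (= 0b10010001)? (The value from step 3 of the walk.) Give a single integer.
Answer: 61

Derivation:
vaddr = 145: l1_idx=2, l2_idx=1
L1[2] = 3; L2[3][1] = 61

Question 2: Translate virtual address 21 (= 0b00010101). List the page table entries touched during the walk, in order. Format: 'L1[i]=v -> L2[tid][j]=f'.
vaddr = 21 = 0b00010101
Split: l1_idx=0, l2_idx=1, offset=5

Answer: L1[0]=2 -> L2[2][1]=51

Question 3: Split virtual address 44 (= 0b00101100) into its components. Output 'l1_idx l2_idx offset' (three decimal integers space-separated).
vaddr = 44 = 0b00101100
  top 2 bits -> l1_idx = 0
  next 2 bits -> l2_idx = 2
  bottom 4 bits -> offset = 12

Answer: 0 2 12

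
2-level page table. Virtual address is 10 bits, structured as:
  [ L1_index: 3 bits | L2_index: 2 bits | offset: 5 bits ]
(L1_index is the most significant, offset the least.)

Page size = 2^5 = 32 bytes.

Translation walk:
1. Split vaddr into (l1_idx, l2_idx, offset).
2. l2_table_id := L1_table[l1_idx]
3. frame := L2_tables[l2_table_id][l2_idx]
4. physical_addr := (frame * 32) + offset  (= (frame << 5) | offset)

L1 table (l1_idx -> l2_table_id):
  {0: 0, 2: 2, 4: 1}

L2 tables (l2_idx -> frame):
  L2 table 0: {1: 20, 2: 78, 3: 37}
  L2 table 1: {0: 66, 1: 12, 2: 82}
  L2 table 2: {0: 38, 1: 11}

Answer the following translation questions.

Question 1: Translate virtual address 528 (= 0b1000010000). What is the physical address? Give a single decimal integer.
Answer: 2128

Derivation:
vaddr = 528 = 0b1000010000
Split: l1_idx=4, l2_idx=0, offset=16
L1[4] = 1
L2[1][0] = 66
paddr = 66 * 32 + 16 = 2128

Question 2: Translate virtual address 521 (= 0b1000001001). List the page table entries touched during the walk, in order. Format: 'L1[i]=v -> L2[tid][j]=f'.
vaddr = 521 = 0b1000001001
Split: l1_idx=4, l2_idx=0, offset=9

Answer: L1[4]=1 -> L2[1][0]=66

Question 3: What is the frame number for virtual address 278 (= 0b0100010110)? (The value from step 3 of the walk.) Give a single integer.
Answer: 38

Derivation:
vaddr = 278: l1_idx=2, l2_idx=0
L1[2] = 2; L2[2][0] = 38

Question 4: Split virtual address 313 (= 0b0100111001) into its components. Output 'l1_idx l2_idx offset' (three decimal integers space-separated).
Answer: 2 1 25

Derivation:
vaddr = 313 = 0b0100111001
  top 3 bits -> l1_idx = 2
  next 2 bits -> l2_idx = 1
  bottom 5 bits -> offset = 25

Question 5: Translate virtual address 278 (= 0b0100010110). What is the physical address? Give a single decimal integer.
vaddr = 278 = 0b0100010110
Split: l1_idx=2, l2_idx=0, offset=22
L1[2] = 2
L2[2][0] = 38
paddr = 38 * 32 + 22 = 1238

Answer: 1238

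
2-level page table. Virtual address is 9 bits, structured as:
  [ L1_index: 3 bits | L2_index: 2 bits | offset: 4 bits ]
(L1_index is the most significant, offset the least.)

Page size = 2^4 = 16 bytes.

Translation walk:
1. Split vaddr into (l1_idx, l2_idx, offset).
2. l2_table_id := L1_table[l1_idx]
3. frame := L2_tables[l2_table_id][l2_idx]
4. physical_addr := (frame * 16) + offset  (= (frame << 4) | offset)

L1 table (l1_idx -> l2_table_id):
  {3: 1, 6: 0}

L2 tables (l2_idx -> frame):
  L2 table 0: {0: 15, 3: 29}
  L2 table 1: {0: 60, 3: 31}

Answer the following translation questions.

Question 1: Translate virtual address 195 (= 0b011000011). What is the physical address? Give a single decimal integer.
Answer: 963

Derivation:
vaddr = 195 = 0b011000011
Split: l1_idx=3, l2_idx=0, offset=3
L1[3] = 1
L2[1][0] = 60
paddr = 60 * 16 + 3 = 963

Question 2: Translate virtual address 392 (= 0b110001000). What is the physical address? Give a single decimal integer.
vaddr = 392 = 0b110001000
Split: l1_idx=6, l2_idx=0, offset=8
L1[6] = 0
L2[0][0] = 15
paddr = 15 * 16 + 8 = 248

Answer: 248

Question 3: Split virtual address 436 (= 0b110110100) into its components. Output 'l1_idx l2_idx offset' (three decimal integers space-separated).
Answer: 6 3 4

Derivation:
vaddr = 436 = 0b110110100
  top 3 bits -> l1_idx = 6
  next 2 bits -> l2_idx = 3
  bottom 4 bits -> offset = 4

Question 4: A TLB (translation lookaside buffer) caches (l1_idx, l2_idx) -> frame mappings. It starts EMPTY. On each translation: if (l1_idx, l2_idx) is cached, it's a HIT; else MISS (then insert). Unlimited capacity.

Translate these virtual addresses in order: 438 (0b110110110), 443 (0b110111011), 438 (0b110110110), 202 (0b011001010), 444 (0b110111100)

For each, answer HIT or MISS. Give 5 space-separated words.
vaddr=438: (6,3) not in TLB -> MISS, insert
vaddr=443: (6,3) in TLB -> HIT
vaddr=438: (6,3) in TLB -> HIT
vaddr=202: (3,0) not in TLB -> MISS, insert
vaddr=444: (6,3) in TLB -> HIT

Answer: MISS HIT HIT MISS HIT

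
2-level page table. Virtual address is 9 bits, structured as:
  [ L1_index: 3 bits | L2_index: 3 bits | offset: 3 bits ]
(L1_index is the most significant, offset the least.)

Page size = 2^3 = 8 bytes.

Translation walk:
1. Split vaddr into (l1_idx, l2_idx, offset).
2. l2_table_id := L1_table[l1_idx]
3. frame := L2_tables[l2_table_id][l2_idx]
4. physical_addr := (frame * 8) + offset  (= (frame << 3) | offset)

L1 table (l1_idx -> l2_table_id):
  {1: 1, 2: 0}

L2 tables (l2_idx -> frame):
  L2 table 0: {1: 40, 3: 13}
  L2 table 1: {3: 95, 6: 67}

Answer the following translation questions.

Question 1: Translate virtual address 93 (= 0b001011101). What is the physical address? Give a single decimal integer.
Answer: 765

Derivation:
vaddr = 93 = 0b001011101
Split: l1_idx=1, l2_idx=3, offset=5
L1[1] = 1
L2[1][3] = 95
paddr = 95 * 8 + 5 = 765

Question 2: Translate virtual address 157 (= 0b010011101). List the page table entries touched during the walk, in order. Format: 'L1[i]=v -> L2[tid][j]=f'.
vaddr = 157 = 0b010011101
Split: l1_idx=2, l2_idx=3, offset=5

Answer: L1[2]=0 -> L2[0][3]=13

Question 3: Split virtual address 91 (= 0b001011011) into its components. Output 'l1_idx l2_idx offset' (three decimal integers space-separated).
Answer: 1 3 3

Derivation:
vaddr = 91 = 0b001011011
  top 3 bits -> l1_idx = 1
  next 3 bits -> l2_idx = 3
  bottom 3 bits -> offset = 3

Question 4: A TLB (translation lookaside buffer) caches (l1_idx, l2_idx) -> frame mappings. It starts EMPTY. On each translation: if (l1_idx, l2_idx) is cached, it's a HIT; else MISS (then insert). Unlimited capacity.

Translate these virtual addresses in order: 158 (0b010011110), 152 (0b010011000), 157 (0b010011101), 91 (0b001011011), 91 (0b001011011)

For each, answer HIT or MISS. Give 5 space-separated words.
Answer: MISS HIT HIT MISS HIT

Derivation:
vaddr=158: (2,3) not in TLB -> MISS, insert
vaddr=152: (2,3) in TLB -> HIT
vaddr=157: (2,3) in TLB -> HIT
vaddr=91: (1,3) not in TLB -> MISS, insert
vaddr=91: (1,3) in TLB -> HIT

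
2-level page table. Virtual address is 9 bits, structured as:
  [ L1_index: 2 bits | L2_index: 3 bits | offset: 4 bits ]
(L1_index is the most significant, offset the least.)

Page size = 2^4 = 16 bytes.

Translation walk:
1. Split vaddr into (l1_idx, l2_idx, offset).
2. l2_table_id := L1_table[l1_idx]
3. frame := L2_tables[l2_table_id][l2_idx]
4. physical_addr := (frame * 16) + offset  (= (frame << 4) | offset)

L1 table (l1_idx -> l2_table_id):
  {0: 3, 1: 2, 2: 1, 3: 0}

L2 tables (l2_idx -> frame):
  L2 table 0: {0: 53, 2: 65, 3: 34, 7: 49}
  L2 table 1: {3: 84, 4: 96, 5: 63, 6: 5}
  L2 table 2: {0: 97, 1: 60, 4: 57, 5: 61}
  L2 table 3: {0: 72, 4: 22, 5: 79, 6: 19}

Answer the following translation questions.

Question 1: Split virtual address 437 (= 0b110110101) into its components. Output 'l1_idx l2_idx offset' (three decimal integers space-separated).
Answer: 3 3 5

Derivation:
vaddr = 437 = 0b110110101
  top 2 bits -> l1_idx = 3
  next 3 bits -> l2_idx = 3
  bottom 4 bits -> offset = 5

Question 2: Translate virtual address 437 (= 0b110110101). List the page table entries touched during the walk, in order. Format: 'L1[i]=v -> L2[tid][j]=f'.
Answer: L1[3]=0 -> L2[0][3]=34

Derivation:
vaddr = 437 = 0b110110101
Split: l1_idx=3, l2_idx=3, offset=5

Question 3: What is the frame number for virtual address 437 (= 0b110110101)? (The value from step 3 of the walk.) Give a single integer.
Answer: 34

Derivation:
vaddr = 437: l1_idx=3, l2_idx=3
L1[3] = 0; L2[0][3] = 34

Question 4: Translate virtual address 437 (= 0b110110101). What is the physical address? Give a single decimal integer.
Answer: 549

Derivation:
vaddr = 437 = 0b110110101
Split: l1_idx=3, l2_idx=3, offset=5
L1[3] = 0
L2[0][3] = 34
paddr = 34 * 16 + 5 = 549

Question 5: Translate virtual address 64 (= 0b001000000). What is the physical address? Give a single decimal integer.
Answer: 352

Derivation:
vaddr = 64 = 0b001000000
Split: l1_idx=0, l2_idx=4, offset=0
L1[0] = 3
L2[3][4] = 22
paddr = 22 * 16 + 0 = 352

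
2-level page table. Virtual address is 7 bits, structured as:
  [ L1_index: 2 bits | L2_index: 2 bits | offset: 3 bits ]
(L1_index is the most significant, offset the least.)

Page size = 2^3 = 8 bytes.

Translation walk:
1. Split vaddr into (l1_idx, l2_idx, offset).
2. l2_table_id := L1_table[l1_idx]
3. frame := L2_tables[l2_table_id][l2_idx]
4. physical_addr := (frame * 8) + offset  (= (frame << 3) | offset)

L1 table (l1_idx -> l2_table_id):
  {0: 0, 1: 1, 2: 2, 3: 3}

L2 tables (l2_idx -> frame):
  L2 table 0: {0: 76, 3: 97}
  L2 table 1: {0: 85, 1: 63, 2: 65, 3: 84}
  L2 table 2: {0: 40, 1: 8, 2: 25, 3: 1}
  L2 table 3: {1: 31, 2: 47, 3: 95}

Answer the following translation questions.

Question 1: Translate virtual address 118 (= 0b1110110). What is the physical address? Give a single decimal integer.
Answer: 382

Derivation:
vaddr = 118 = 0b1110110
Split: l1_idx=3, l2_idx=2, offset=6
L1[3] = 3
L2[3][2] = 47
paddr = 47 * 8 + 6 = 382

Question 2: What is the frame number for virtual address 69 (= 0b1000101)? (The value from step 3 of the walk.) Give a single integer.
vaddr = 69: l1_idx=2, l2_idx=0
L1[2] = 2; L2[2][0] = 40

Answer: 40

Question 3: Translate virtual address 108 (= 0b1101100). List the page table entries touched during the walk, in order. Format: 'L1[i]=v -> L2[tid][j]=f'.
Answer: L1[3]=3 -> L2[3][1]=31

Derivation:
vaddr = 108 = 0b1101100
Split: l1_idx=3, l2_idx=1, offset=4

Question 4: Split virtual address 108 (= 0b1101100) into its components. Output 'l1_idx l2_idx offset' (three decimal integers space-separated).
vaddr = 108 = 0b1101100
  top 2 bits -> l1_idx = 3
  next 2 bits -> l2_idx = 1
  bottom 3 bits -> offset = 4

Answer: 3 1 4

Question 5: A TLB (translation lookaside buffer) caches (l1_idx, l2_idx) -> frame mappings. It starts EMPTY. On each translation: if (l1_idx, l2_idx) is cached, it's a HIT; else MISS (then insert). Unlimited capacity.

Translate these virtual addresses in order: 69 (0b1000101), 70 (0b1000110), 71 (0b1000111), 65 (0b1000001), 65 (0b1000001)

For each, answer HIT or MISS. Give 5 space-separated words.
vaddr=69: (2,0) not in TLB -> MISS, insert
vaddr=70: (2,0) in TLB -> HIT
vaddr=71: (2,0) in TLB -> HIT
vaddr=65: (2,0) in TLB -> HIT
vaddr=65: (2,0) in TLB -> HIT

Answer: MISS HIT HIT HIT HIT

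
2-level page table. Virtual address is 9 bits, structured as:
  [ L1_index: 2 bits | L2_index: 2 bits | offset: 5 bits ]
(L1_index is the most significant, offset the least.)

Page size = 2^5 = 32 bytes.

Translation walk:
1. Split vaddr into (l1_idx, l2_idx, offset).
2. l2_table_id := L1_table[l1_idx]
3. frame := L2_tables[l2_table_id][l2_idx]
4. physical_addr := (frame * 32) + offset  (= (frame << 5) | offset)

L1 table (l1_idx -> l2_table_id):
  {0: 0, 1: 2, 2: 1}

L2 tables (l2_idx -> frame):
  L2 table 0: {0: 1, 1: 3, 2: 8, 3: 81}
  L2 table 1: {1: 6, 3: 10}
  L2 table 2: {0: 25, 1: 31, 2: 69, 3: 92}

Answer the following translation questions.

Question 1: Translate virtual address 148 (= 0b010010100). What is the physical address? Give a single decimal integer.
Answer: 820

Derivation:
vaddr = 148 = 0b010010100
Split: l1_idx=1, l2_idx=0, offset=20
L1[1] = 2
L2[2][0] = 25
paddr = 25 * 32 + 20 = 820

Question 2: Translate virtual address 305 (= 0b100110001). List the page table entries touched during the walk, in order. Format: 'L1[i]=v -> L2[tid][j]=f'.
Answer: L1[2]=1 -> L2[1][1]=6

Derivation:
vaddr = 305 = 0b100110001
Split: l1_idx=2, l2_idx=1, offset=17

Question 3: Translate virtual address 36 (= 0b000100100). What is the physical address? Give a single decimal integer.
vaddr = 36 = 0b000100100
Split: l1_idx=0, l2_idx=1, offset=4
L1[0] = 0
L2[0][1] = 3
paddr = 3 * 32 + 4 = 100

Answer: 100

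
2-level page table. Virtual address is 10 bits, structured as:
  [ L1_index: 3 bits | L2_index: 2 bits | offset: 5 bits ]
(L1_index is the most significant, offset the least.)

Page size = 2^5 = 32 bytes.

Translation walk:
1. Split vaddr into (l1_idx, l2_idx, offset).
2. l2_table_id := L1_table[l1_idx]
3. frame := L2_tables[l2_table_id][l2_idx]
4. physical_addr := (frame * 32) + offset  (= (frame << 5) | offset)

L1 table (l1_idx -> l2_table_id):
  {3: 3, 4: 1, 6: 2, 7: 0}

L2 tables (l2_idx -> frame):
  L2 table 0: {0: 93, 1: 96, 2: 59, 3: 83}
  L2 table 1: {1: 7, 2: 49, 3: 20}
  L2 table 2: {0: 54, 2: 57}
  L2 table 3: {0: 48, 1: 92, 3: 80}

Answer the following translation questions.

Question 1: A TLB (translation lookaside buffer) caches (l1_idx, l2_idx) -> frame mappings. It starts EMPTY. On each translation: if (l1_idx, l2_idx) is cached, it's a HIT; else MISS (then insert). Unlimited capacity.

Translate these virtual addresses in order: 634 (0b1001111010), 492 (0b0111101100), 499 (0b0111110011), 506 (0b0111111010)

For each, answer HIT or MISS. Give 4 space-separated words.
vaddr=634: (4,3) not in TLB -> MISS, insert
vaddr=492: (3,3) not in TLB -> MISS, insert
vaddr=499: (3,3) in TLB -> HIT
vaddr=506: (3,3) in TLB -> HIT

Answer: MISS MISS HIT HIT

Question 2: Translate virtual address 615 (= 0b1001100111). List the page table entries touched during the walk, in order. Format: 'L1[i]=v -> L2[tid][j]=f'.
vaddr = 615 = 0b1001100111
Split: l1_idx=4, l2_idx=3, offset=7

Answer: L1[4]=1 -> L2[1][3]=20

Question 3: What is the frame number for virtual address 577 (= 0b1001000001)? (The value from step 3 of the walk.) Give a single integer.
Answer: 49

Derivation:
vaddr = 577: l1_idx=4, l2_idx=2
L1[4] = 1; L2[1][2] = 49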